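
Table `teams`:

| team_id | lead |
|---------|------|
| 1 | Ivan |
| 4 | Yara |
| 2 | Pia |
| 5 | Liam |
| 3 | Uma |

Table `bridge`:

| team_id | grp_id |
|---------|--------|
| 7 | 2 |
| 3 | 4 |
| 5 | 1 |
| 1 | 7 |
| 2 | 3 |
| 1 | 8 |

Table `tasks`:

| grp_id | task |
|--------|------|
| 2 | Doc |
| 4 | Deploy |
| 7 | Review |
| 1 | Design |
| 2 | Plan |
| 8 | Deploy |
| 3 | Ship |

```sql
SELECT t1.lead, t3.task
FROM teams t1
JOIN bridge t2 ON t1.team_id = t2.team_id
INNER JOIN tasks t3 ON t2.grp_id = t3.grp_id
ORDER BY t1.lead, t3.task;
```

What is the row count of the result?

5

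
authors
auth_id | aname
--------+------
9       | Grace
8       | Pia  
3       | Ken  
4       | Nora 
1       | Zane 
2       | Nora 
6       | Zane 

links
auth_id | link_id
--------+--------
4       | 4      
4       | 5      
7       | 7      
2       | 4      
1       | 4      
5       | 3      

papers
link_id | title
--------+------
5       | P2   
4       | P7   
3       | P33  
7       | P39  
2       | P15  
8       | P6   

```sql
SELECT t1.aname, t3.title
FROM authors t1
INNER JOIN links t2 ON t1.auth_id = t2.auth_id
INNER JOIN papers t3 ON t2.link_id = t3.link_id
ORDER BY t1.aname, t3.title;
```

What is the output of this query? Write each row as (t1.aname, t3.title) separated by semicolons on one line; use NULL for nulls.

(Nora, P2); (Nora, P7); (Nora, P7); (Zane, P7)

Joins associate left-to-right: authors INNER JOIN links on auth_id gives 4 intermediate row(s).
Then INNER JOIN `papers t3` on link_id: keep only rows whose t2.link_id appears in t3.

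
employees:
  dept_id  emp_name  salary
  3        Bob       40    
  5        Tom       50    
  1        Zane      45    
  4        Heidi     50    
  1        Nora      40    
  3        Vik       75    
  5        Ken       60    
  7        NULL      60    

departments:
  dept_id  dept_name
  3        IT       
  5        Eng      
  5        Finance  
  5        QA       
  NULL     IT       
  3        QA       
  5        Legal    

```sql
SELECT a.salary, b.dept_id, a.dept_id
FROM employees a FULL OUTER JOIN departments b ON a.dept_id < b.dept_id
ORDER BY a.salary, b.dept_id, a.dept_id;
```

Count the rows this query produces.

28

FULL OUTER JOIN keeps every row from both sides; unmatched rows get NULL for the other side's columns.
Matching on a.dept_id < b.dept_id. A NULL in a compared column never satisfies the condition.
- dept_id=3: 4 matching b row(s), so 4 row(s) emitted.
- dept_id=5: no b row matches, row kept with b columns NULL.
- dept_id=1: 6 matching b row(s), so 6 row(s) emitted.
- dept_id=4: 4 matching b row(s), so 4 row(s) emitted.
- dept_id=1: 6 matching b row(s), so 6 row(s) emitted.
- dept_id=3: 4 matching b row(s), so 4 row(s) emitted.
- dept_id=5: no b row matches, row kept with b columns NULL.
- dept_id=7: no b row matches, row kept with b columns NULL.
- plus 1 unmatched b row(s), each kept with NULL a columns.
Total: 24 matched + 4 padded = 28 rows.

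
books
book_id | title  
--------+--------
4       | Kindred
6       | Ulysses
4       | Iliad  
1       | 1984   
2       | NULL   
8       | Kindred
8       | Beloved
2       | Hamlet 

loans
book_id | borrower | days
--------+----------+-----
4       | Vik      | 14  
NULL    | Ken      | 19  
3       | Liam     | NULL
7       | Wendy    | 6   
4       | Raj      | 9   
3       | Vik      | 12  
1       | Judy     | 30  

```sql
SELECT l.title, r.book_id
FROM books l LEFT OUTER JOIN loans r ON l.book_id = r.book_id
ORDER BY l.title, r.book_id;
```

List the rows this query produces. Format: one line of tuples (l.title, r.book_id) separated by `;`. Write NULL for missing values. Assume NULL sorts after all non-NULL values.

(1984, 1); (Beloved, NULL); (Hamlet, NULL); (Iliad, 4); (Iliad, 4); (Kindred, 4); (Kindred, 4); (Kindred, NULL); (Ulysses, NULL); (NULL, NULL)

LEFT JOIN keeps every row from `books`; unmatched rows get NULL for `loans`'s columns.
Matching on l.book_id = r.book_id. A NULL in a compared column never satisfies the condition.
- l (book_id=4) pairs with 2 row(s) of r.
- l (book_id=6) has no partner → padded with NULL.
- l (book_id=4) pairs with 2 row(s) of r.
- l (book_id=1) pairs with 1 row(s) of r.
- l (book_id=2) has no partner → padded with NULL.
- l (book_id=8) has no partner → padded with NULL.
- l (book_id=8) has no partner → padded with NULL.
- l (book_id=2) has no partner → padded with NULL.
After projecting and ordering:
l.title | r.book_id
1984 | 1
Beloved | NULL
Hamlet | NULL
Iliad | 4
Iliad | 4
Kindred | 4
Kindred | 4
Kindred | NULL
Ulysses | NULL
NULL | NULL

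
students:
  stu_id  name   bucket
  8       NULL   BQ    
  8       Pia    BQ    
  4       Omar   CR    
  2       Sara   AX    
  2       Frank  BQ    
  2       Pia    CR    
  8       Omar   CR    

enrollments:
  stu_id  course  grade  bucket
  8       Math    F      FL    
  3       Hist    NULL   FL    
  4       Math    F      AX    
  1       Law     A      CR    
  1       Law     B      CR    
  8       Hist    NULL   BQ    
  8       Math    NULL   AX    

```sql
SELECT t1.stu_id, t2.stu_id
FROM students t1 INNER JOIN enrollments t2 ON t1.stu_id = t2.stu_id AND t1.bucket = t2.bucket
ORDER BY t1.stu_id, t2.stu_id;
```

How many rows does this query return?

2

INNER JOIN keeps only pairs where the ON condition holds.
Matching on t1.stu_id = t2.stu_id AND t1.bucket = t2.bucket.
- t1[0] stu_id=8, bucket=BQ → 1 match(es) in t2 → 1 row(s).
- t1[1] stu_id=8, bucket=BQ → 1 match(es) in t2 → 1 row(s).
- t1[2] stu_id=4, bucket=CR → no match; dropped.
- t1[3] stu_id=2, bucket=AX → no match; dropped.
- t1[4] stu_id=2, bucket=BQ → no match; dropped.
- t1[5] stu_id=2, bucket=CR → no match; dropped.
- t1[6] stu_id=8, bucket=CR → no match; dropped.
Total: 2 rows.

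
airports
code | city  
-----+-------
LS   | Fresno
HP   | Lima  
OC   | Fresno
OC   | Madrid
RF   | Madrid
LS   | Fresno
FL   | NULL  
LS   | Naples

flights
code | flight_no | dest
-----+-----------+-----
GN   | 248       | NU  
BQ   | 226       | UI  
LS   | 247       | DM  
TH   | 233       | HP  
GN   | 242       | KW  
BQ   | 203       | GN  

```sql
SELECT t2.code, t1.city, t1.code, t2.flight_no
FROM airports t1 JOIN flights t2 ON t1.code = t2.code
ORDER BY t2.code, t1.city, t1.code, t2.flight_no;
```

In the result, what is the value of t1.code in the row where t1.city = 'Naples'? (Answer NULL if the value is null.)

LS

INNER JOIN keeps only pairs where the ON condition holds.
Matching on t1.code = t2.code.
- t1 row (code=LS): matches 1 t2 row(s) → 1 output row(s).
- t1 row (code=HP): no match → dropped.
- t1 row (code=OC): no match → dropped.
- t1 row (code=OC): no match → dropped.
- t1 row (code=RF): no match → dropped.
- t1 row (code=LS): matches 1 t2 row(s) → 1 output row(s).
- t1 row (code=FL): no match → dropped.
- t1 row (code=LS): matches 1 t2 row(s) → 1 output row(s).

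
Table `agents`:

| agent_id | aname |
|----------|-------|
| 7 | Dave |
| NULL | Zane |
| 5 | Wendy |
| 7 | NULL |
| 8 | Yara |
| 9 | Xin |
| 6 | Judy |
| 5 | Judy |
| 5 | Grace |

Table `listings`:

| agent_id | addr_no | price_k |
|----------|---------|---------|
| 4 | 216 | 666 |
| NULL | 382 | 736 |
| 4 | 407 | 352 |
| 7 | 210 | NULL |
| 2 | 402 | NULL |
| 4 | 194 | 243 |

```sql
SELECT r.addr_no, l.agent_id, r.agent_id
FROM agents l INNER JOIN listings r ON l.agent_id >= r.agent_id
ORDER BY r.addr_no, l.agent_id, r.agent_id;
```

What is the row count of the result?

INNER JOIN keeps only pairs where the ON condition holds.
Matching on l.agent_id >= r.agent_id. A NULL in a compared column never satisfies the condition.
Matched pairs: 36.
Total: 36 rows.

36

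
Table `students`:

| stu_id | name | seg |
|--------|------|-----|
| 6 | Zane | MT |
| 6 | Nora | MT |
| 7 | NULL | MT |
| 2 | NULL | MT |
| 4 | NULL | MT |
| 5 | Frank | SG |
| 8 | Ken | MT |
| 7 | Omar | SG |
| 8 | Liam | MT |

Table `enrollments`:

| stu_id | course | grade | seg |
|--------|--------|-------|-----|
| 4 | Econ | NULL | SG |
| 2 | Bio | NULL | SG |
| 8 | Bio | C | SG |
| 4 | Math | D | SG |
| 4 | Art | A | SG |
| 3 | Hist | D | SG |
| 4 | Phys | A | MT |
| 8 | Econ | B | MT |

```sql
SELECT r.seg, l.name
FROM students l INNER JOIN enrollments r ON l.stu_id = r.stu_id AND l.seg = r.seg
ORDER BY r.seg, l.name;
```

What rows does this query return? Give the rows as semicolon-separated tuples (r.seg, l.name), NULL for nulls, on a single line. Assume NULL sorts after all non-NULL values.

INNER JOIN keeps only pairs where the ON condition holds.
Matching on l.stu_id = r.stu_id AND l.seg = r.seg.
- l (stu_id=6, seg=MT) has no partner → excluded.
- l (stu_id=6, seg=MT) has no partner → excluded.
- l (stu_id=7, seg=MT) has no partner → excluded.
- l (stu_id=2, seg=MT) has no partner → excluded.
- l (stu_id=4, seg=MT) pairs with 1 row(s) of r.
- l (stu_id=5, seg=SG) has no partner → excluded.
- l (stu_id=8, seg=MT) pairs with 1 row(s) of r.
- l (stu_id=7, seg=SG) has no partner → excluded.
- l (stu_id=8, seg=MT) pairs with 1 row(s) of r.
After projecting and ordering:
r.seg | l.name
MT | Ken
MT | Liam
MT | NULL

(MT, Ken); (MT, Liam); (MT, NULL)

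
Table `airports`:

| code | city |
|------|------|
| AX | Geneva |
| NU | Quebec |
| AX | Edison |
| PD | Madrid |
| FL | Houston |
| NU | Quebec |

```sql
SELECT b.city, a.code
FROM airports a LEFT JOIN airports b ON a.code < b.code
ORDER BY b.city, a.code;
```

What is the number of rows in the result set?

LEFT JOIN keeps every row from `airports a`; unmatched rows get NULL for `airports b`'s columns.
Matching on a.code < b.code.
Matched pairs: 13; unmatched a rows kept: 1.
Total: 13 matched + 1 padded = 14 rows.

14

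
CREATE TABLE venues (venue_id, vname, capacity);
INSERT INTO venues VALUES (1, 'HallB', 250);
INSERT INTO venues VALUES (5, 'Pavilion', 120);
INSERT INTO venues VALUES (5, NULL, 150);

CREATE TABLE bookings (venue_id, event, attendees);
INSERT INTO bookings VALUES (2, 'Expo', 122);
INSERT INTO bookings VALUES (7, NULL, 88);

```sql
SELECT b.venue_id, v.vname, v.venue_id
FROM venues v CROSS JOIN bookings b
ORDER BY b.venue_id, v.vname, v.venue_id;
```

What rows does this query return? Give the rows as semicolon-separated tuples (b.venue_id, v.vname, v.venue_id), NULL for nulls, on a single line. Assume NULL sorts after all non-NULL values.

(2, HallB, 1); (2, Pavilion, 5); (2, NULL, 5); (7, HallB, 1); (7, Pavilion, 5); (7, NULL, 5)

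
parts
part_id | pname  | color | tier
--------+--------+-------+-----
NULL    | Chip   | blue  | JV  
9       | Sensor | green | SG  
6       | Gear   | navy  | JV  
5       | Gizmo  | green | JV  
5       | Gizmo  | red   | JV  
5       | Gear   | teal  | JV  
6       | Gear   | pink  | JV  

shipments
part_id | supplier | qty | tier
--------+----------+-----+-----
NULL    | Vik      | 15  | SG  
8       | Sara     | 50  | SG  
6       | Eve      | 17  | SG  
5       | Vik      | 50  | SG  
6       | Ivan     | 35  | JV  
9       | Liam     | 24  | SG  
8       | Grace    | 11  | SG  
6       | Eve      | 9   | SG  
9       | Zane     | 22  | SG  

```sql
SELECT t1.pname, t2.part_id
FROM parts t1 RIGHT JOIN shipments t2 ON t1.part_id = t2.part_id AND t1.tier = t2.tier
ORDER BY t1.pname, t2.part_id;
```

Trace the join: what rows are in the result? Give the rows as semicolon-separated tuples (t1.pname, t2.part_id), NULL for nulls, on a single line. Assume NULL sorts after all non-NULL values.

(Gear, 6); (Gear, 6); (Sensor, 9); (Sensor, 9); (NULL, 5); (NULL, 6); (NULL, 6); (NULL, 8); (NULL, 8); (NULL, NULL)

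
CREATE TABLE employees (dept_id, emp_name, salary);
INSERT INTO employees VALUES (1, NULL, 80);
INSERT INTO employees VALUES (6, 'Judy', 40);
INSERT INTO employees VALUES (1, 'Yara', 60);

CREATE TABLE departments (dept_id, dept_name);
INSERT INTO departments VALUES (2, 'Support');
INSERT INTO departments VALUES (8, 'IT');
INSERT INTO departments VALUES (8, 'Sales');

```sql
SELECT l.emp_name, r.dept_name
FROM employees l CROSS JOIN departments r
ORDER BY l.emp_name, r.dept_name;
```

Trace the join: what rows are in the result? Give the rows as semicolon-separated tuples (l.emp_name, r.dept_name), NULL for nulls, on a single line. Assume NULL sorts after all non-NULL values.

(Judy, IT); (Judy, Sales); (Judy, Support); (Yara, IT); (Yara, Sales); (Yara, Support); (NULL, IT); (NULL, Sales); (NULL, Support)

CROSS JOIN pairs every row of `employees` with every row of `departments`: 3 × 3 = 9 rows.
After projecting and ordering:
l.emp_name | r.dept_name
Judy | IT
Judy | Sales
Judy | Support
Yara | IT
Yara | Sales
Yara | Support
NULL | IT
NULL | Sales
NULL | Support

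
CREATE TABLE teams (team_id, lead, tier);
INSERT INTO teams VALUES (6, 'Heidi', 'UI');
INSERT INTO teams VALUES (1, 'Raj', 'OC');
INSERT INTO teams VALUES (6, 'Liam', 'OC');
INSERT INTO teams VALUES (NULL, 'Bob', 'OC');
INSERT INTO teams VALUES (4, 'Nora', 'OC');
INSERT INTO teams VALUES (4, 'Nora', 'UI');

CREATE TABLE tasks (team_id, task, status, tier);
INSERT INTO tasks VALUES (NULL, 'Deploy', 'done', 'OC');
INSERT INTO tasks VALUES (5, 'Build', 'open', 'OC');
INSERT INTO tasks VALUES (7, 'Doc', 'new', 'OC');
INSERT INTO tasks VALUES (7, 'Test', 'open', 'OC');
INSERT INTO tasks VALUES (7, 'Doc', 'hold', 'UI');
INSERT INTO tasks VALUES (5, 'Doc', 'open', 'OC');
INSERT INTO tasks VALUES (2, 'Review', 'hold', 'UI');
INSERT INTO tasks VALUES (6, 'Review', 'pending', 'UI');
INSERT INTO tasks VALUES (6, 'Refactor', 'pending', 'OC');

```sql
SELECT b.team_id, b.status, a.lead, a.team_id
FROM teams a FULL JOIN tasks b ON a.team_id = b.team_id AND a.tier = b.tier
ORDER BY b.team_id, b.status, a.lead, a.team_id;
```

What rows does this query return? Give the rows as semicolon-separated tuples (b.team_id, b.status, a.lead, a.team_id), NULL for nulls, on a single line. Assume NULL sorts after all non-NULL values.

(2, hold, NULL, NULL); (5, open, NULL, NULL); (5, open, NULL, NULL); (6, pending, Heidi, 6); (6, pending, Liam, 6); (7, hold, NULL, NULL); (7, new, NULL, NULL); (7, open, NULL, NULL); (NULL, done, NULL, NULL); (NULL, NULL, Bob, NULL); (NULL, NULL, Nora, 4); (NULL, NULL, Nora, 4); (NULL, NULL, Raj, 1)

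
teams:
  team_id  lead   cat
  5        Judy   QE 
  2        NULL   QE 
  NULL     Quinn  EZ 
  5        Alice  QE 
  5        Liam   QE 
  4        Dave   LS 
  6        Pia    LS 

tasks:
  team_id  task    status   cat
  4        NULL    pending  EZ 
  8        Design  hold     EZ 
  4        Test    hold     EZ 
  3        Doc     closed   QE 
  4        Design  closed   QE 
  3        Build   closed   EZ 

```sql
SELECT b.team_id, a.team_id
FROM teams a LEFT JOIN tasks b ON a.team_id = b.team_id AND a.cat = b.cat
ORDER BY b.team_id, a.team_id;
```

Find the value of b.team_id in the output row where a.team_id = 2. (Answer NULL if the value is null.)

NULL

LEFT JOIN keeps every row from `teams`; unmatched rows get NULL for `tasks`'s columns.
Matching on a.team_id = b.team_id AND a.cat = b.cat. A NULL in a compared column never satisfies the condition.
- a[0] team_id=5, cat=QE → no match; kept with NULLs on the b side.
- a[1] team_id=2, cat=QE → no match; kept with NULLs on the b side.
- a[2] team_id=NULL, cat=EZ → no match; kept with NULLs on the b side.
- a[3] team_id=5, cat=QE → no match; kept with NULLs on the b side.
- a[4] team_id=5, cat=QE → no match; kept with NULLs on the b side.
- a[5] team_id=4, cat=LS → no match; kept with NULLs on the b side.
- a[6] team_id=6, cat=LS → no match; kept with NULLs on the b side.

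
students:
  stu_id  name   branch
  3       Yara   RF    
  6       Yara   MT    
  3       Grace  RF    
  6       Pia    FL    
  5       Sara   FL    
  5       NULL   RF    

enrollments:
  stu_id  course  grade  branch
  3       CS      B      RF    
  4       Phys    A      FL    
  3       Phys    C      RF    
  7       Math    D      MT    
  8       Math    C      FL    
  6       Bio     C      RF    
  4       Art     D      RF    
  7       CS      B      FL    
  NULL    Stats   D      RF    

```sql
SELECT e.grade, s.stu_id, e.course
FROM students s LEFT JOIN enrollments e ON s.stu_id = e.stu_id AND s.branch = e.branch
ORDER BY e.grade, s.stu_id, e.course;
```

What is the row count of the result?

LEFT JOIN keeps every row from `students`; unmatched rows get NULL for `enrollments`'s columns.
Matching on s.stu_id = e.stu_id AND s.branch = e.branch. A NULL in a compared column never satisfies the condition.
- s row (stu_id=3, branch=RF): matches 2 e row(s) → 2 output row(s).
- s row (stu_id=6, branch=MT): no match → kept, e columns NULL.
- s row (stu_id=3, branch=RF): matches 2 e row(s) → 2 output row(s).
- s row (stu_id=6, branch=FL): no match → kept, e columns NULL.
- s row (stu_id=5, branch=FL): no match → kept, e columns NULL.
- s row (stu_id=5, branch=RF): no match → kept, e columns NULL.
Total: 4 matched + 4 padded = 8 rows.

8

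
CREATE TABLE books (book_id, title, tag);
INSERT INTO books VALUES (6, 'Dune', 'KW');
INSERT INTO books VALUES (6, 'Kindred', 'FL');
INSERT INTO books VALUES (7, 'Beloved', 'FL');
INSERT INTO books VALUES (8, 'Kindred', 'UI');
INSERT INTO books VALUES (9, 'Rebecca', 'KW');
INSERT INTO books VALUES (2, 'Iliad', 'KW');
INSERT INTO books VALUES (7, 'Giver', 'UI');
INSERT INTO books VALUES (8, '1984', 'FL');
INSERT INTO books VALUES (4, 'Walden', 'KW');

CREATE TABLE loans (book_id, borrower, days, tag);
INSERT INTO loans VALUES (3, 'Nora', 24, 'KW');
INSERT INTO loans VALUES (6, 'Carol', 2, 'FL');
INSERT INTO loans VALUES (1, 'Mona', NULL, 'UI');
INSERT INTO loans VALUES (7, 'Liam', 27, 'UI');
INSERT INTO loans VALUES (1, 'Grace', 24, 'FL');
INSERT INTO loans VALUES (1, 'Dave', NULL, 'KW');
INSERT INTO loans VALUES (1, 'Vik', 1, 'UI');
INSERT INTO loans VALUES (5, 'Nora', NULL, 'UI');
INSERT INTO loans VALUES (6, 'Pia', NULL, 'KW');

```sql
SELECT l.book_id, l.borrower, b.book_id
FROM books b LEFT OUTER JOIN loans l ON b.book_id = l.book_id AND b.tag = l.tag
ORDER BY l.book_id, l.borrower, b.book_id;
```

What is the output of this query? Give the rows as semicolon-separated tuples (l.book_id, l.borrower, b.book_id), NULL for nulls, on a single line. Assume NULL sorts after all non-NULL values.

LEFT JOIN keeps every row from `books`; unmatched rows get NULL for `loans`'s columns.
Matching on b.book_id = l.book_id AND b.tag = l.tag.
- book_id=6, tag=KW: 1 matching l row(s), so 1 row(s) emitted.
- book_id=6, tag=FL: 1 matching l row(s), so 1 row(s) emitted.
- book_id=7, tag=FL: no l row matches, row kept with l columns NULL.
- book_id=8, tag=UI: no l row matches, row kept with l columns NULL.
- book_id=9, tag=KW: no l row matches, row kept with l columns NULL.
- book_id=2, tag=KW: no l row matches, row kept with l columns NULL.
- book_id=7, tag=UI: 1 matching l row(s), so 1 row(s) emitted.
- book_id=8, tag=FL: no l row matches, row kept with l columns NULL.
- book_id=4, tag=KW: no l row matches, row kept with l columns NULL.
After projecting and ordering:
l.book_id | l.borrower | b.book_id
6 | Carol | 6
6 | Pia | 6
7 | Liam | 7
NULL | NULL | 2
NULL | NULL | 4
NULL | NULL | 7
NULL | NULL | 8
NULL | NULL | 8
NULL | NULL | 9

(6, Carol, 6); (6, Pia, 6); (7, Liam, 7); (NULL, NULL, 2); (NULL, NULL, 4); (NULL, NULL, 7); (NULL, NULL, 8); (NULL, NULL, 8); (NULL, NULL, 9)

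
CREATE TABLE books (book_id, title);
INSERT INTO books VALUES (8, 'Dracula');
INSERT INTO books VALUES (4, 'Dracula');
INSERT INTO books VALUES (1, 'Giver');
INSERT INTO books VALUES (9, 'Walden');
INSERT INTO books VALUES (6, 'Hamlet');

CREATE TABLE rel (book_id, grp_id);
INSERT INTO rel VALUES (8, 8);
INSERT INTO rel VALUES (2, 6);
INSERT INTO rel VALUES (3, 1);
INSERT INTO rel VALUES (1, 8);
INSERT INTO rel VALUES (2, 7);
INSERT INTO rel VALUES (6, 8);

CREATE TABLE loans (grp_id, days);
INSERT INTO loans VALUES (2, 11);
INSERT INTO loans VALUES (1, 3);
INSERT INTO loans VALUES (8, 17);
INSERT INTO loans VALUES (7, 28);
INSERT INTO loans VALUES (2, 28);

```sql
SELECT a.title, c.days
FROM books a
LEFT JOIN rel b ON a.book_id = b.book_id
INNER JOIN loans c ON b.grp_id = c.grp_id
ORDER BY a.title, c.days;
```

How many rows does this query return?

Step 1 — a LEFT JOIN b on book_id → 5 row(s).
Then INNER JOIN `loans c` on grp_id: keep only rows whose b.grp_id appears in c.
Result: 3 row(s).

3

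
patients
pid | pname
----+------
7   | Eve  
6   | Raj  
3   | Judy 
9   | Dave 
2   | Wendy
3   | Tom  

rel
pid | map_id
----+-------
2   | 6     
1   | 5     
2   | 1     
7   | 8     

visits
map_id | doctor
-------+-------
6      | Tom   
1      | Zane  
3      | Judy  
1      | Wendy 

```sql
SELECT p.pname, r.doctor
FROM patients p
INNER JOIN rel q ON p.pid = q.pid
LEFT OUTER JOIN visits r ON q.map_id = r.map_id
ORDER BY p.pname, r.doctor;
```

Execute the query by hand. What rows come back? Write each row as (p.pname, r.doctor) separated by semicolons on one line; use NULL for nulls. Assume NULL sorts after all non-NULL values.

Step 1 — p INNER JOIN q on pid → 3 row(s).
Then LEFT JOIN `visits r` on map_id: each of those 3 rows is kept; rows whose q.map_id has no match in r get NULL for r's columns.

(Eve, NULL); (Wendy, Tom); (Wendy, Wendy); (Wendy, Zane)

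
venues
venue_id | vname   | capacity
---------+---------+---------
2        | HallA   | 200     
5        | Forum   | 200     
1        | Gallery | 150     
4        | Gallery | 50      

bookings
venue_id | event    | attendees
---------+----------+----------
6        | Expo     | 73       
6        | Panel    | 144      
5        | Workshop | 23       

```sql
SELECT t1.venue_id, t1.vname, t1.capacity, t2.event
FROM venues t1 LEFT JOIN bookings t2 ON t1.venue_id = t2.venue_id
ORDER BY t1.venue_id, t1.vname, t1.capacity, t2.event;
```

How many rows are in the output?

LEFT JOIN keeps every row from `venues`; unmatched rows get NULL for `bookings`'s columns.
Matching on t1.venue_id = t2.venue_id.
Matched pairs: 1; unmatched t1 rows kept: 3.
Total: 1 matched + 3 padded = 4 rows.

4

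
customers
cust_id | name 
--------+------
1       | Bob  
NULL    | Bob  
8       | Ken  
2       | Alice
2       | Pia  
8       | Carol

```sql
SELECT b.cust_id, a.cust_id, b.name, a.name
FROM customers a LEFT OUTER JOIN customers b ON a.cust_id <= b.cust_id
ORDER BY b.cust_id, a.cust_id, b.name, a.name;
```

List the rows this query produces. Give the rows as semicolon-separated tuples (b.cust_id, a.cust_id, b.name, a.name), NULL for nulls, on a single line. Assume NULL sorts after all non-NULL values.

(1, 1, Bob, Bob); (2, 1, Alice, Bob); (2, 1, Pia, Bob); (2, 2, Alice, Alice); (2, 2, Alice, Pia); (2, 2, Pia, Alice); (2, 2, Pia, Pia); (8, 1, Carol, Bob); (8, 1, Ken, Bob); (8, 2, Carol, Alice); (8, 2, Carol, Pia); (8, 2, Ken, Alice); (8, 2, Ken, Pia); (8, 8, Carol, Carol); (8, 8, Carol, Ken); (8, 8, Ken, Carol); (8, 8, Ken, Ken); (NULL, NULL, NULL, Bob)

LEFT JOIN keeps every row from `customers a`; unmatched rows get NULL for `customers b`'s columns.
Matching on a.cust_id <= b.cust_id. A NULL in a compared column never satisfies the condition.
- a (cust_id=1) pairs with 5 row(s) of b.
- a (cust_id=NULL) has no partner → padded with NULL.
- a (cust_id=8) pairs with 2 row(s) of b.
- a (cust_id=2) pairs with 4 row(s) of b.
- a (cust_id=2) pairs with 4 row(s) of b.
- a (cust_id=8) pairs with 2 row(s) of b.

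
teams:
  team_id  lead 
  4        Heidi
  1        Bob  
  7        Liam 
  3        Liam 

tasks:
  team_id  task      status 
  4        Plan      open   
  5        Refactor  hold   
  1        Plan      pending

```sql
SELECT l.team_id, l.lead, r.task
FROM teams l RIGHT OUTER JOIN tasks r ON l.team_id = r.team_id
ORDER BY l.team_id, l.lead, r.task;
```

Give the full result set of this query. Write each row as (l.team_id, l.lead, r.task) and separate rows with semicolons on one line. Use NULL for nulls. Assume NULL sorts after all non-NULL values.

RIGHT JOIN keeps every row from `tasks`; unmatched rows get NULL for `teams`'s columns.
Matching on l.team_id = r.team_id.
- l (team_id=4) pairs with 1 row(s) of r.
- l (team_id=1) pairs with 1 row(s) of r.
- l (team_id=7) has no partner in r.
- l (team_id=3) has no partner in r.
- 1 r row(s) had no l match → kept, l columns NULL.
After projecting and ordering:
l.team_id | l.lead | r.task
1 | Bob | Plan
4 | Heidi | Plan
NULL | NULL | Refactor

(1, Bob, Plan); (4, Heidi, Plan); (NULL, NULL, Refactor)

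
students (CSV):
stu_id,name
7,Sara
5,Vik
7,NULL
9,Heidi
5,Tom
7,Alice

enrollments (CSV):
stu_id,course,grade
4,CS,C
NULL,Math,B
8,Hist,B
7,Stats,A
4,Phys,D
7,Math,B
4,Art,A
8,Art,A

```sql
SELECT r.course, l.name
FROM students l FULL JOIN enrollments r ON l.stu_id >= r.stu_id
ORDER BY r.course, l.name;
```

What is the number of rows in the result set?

29

FULL OUTER JOIN keeps every row from both sides; unmatched rows get NULL for the other side's columns.
Matching on l.stu_id >= r.stu_id. A NULL in a compared column never satisfies the condition.
Matched pairs: 28; unmatched l rows kept: 0; unmatched r rows kept: 1.
Total: 28 matched + 1 padded = 29 rows.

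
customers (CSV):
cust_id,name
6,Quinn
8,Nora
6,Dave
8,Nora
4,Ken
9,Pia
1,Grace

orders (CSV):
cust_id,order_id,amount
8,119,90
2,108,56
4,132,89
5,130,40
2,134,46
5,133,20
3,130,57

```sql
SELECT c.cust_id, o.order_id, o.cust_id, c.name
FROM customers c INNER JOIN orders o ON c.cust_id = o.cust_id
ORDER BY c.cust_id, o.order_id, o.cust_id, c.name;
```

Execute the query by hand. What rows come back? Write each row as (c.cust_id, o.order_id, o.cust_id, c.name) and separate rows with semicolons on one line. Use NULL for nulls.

(4, 132, 4, Ken); (8, 119, 8, Nora); (8, 119, 8, Nora)

INNER JOIN keeps only pairs where the ON condition holds.
Matching on c.cust_id = o.cust_id.
- cust_id=6: no matching o row, dropped.
- cust_id=8: 1 matching o row(s), so 1 row(s) emitted.
- cust_id=6: no matching o row, dropped.
- cust_id=8: 1 matching o row(s), so 1 row(s) emitted.
- cust_id=4: 1 matching o row(s), so 1 row(s) emitted.
- cust_id=9: no matching o row, dropped.
- cust_id=1: no matching o row, dropped.
After projecting and ordering:
c.cust_id | o.order_id | o.cust_id | c.name
4 | 132 | 4 | Ken
8 | 119 | 8 | Nora
8 | 119 | 8 | Nora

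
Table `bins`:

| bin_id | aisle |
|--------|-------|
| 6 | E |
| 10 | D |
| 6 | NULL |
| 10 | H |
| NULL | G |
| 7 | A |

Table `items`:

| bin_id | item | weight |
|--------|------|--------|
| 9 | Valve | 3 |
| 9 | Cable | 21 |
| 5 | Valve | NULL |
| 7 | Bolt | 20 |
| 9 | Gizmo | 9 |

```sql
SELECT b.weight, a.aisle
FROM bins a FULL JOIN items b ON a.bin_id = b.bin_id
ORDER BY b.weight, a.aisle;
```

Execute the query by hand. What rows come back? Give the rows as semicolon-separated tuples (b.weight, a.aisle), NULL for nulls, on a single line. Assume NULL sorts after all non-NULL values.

FULL OUTER JOIN keeps every row from both sides; unmatched rows get NULL for the other side's columns.
Matching on a.bin_id = b.bin_id. A NULL in a compared column never satisfies the condition.
- a row (bin_id=6): no match → kept, b columns NULL.
- a row (bin_id=10): no match → kept, b columns NULL.
- a row (bin_id=6): no match → kept, b columns NULL.
- a row (bin_id=10): no match → kept, b columns NULL.
- a row (bin_id=NULL): no match → kept, b columns NULL.
- a row (bin_id=7): matches 1 b row(s) → 1 output row(s).
- 4 row(s) from b found no a partner → padded with NULL.
After projecting and ordering:
b.weight | a.aisle
3 | NULL
9 | NULL
20 | A
21 | NULL
NULL | D
NULL | E
NULL | G
NULL | H
NULL | NULL
NULL | NULL

(3, NULL); (9, NULL); (20, A); (21, NULL); (NULL, D); (NULL, E); (NULL, G); (NULL, H); (NULL, NULL); (NULL, NULL)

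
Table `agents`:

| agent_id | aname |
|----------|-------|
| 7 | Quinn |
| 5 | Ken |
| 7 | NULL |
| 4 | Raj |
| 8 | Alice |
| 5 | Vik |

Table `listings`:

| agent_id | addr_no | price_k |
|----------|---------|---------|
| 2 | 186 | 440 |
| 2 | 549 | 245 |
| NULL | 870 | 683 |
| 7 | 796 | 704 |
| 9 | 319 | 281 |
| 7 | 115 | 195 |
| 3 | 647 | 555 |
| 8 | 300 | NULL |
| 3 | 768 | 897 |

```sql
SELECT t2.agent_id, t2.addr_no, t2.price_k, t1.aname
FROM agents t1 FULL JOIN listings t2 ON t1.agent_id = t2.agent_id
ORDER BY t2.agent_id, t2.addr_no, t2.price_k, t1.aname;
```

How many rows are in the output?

FULL OUTER JOIN keeps every row from both sides; unmatched rows get NULL for the other side's columns.
Matching on t1.agent_id = t2.agent_id. A NULL in a compared column never satisfies the condition.
Matched pairs: 5; unmatched t1 rows kept: 3; unmatched t2 rows kept: 6.
Total: 5 matched + 9 padded = 14 rows.

14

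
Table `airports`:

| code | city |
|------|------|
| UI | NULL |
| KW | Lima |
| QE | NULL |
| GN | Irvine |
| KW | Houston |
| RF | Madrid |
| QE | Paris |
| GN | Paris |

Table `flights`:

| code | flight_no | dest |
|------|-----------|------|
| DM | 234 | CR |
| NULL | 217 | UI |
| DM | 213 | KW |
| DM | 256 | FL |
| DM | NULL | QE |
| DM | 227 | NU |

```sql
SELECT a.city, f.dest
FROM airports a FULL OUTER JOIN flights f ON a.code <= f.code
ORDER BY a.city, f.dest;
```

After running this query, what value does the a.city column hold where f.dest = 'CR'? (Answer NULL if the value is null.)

FULL OUTER JOIN keeps every row from both sides; unmatched rows get NULL for the other side's columns.
Matching on a.code <= f.code. A NULL in a compared column never satisfies the condition.
Matched pairs: 0; unmatched a rows kept: 8; unmatched f rows kept: 6.

NULL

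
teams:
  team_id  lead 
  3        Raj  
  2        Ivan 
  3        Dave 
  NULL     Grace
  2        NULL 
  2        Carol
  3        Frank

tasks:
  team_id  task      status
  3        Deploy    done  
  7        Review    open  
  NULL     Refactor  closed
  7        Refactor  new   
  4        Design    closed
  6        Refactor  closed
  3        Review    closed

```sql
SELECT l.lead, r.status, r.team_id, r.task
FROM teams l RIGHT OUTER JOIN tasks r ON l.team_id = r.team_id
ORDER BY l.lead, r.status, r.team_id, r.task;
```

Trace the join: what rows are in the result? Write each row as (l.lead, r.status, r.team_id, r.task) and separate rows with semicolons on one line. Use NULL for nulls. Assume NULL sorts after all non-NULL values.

(Dave, closed, 3, Review); (Dave, done, 3, Deploy); (Frank, closed, 3, Review); (Frank, done, 3, Deploy); (Raj, closed, 3, Review); (Raj, done, 3, Deploy); (NULL, closed, 4, Design); (NULL, closed, 6, Refactor); (NULL, closed, NULL, Refactor); (NULL, new, 7, Refactor); (NULL, open, 7, Review)

RIGHT JOIN keeps every row from `tasks`; unmatched rows get NULL for `teams`'s columns.
Matching on l.team_id = r.team_id. A NULL in a compared column never satisfies the condition.
- l row (team_id=3): matches 2 r row(s) → 2 output row(s).
- l row (team_id=2): no match.
- l row (team_id=3): matches 2 r row(s) → 2 output row(s).
- l row (team_id=NULL): no match.
- l row (team_id=2): no match.
- l row (team_id=2): no match.
- l row (team_id=3): matches 2 r row(s) → 2 output row(s).
- 5 row(s) from r found no l partner → padded with NULL.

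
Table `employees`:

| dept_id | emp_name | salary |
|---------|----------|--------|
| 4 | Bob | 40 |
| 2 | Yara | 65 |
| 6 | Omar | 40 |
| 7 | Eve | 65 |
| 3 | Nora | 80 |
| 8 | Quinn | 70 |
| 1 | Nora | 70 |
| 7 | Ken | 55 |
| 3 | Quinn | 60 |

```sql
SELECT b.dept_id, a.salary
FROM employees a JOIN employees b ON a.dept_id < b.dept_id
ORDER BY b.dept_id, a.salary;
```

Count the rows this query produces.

INNER JOIN keeps only pairs where the ON condition holds.
Matching on a.dept_id < b.dept_id.
- a row (dept_id=4): matches 4 b row(s) → 4 output row(s).
- a row (dept_id=2): matches 7 b row(s) → 7 output row(s).
- a row (dept_id=6): matches 3 b row(s) → 3 output row(s).
- a row (dept_id=7): matches 1 b row(s) → 1 output row(s).
- a row (dept_id=3): matches 5 b row(s) → 5 output row(s).
- a row (dept_id=8): no match → dropped.
- a row (dept_id=1): matches 8 b row(s) → 8 output row(s).
- a row (dept_id=7): matches 1 b row(s) → 1 output row(s).
- a row (dept_id=3): matches 5 b row(s) → 5 output row(s).
Total: 34 rows.

34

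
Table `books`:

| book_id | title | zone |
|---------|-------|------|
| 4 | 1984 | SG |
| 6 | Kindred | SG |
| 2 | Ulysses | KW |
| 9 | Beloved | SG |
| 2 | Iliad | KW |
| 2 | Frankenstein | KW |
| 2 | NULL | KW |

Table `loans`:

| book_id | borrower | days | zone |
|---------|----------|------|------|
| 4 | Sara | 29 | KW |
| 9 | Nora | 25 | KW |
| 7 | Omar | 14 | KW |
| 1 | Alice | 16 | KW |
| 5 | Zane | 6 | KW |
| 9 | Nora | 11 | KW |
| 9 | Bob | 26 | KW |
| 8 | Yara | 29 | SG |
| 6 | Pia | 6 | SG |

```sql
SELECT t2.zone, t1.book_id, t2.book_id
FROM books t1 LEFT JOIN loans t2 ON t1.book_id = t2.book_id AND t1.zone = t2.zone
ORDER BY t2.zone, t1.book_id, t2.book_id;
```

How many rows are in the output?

7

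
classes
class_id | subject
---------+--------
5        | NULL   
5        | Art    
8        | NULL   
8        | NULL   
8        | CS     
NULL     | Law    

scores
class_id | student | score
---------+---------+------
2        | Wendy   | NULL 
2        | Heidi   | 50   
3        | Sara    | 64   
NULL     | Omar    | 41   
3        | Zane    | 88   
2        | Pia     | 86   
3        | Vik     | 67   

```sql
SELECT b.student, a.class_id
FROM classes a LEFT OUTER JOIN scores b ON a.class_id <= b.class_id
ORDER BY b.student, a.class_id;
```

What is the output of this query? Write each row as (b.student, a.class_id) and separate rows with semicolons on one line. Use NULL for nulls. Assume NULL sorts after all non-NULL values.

LEFT JOIN keeps every row from `classes`; unmatched rows get NULL for `scores`'s columns.
Matching on a.class_id <= b.class_id. A NULL in a compared column never satisfies the condition.
- a (class_id=5) has no partner → padded with NULL.
- a (class_id=5) has no partner → padded with NULL.
- a (class_id=8) has no partner → padded with NULL.
- a (class_id=8) has no partner → padded with NULL.
- a (class_id=8) has no partner → padded with NULL.
- a (class_id=NULL) has no partner → padded with NULL.
After projecting and ordering:
b.student | a.class_id
NULL | 5
NULL | 5
NULL | 8
NULL | 8
NULL | 8
NULL | NULL

(NULL, 5); (NULL, 5); (NULL, 8); (NULL, 8); (NULL, 8); (NULL, NULL)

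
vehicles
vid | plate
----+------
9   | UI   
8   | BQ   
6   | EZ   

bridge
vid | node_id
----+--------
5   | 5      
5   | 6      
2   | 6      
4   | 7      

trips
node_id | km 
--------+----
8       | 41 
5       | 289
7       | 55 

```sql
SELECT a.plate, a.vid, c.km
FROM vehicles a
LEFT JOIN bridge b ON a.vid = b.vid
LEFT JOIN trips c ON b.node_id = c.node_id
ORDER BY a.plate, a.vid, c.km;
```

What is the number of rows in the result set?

3

Evaluate left to right. First `vehicles a LEFT JOIN bridge b` on vid: 3 row(s).
Then LEFT JOIN `trips c` on node_id: each of those 3 rows is kept; rows whose b.node_id has no match in c get NULL for c's columns.
Result: 3 row(s).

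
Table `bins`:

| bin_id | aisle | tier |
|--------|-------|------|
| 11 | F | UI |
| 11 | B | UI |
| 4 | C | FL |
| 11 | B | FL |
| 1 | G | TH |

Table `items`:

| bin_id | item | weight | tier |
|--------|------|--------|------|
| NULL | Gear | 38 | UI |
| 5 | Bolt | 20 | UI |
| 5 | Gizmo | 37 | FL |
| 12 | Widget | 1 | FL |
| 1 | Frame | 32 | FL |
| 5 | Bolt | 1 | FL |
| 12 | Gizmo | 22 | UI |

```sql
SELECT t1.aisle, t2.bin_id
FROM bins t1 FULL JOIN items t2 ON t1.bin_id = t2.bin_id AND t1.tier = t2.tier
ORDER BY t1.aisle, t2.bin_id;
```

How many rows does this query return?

12

FULL OUTER JOIN keeps every row from both sides; unmatched rows get NULL for the other side's columns.
Matching on t1.bin_id = t2.bin_id AND t1.tier = t2.tier. A NULL in a compared column never satisfies the condition.
Matched pairs: 0; unmatched t1 rows kept: 5; unmatched t2 rows kept: 7.
Total: 0 matched + 12 padded = 12 rows.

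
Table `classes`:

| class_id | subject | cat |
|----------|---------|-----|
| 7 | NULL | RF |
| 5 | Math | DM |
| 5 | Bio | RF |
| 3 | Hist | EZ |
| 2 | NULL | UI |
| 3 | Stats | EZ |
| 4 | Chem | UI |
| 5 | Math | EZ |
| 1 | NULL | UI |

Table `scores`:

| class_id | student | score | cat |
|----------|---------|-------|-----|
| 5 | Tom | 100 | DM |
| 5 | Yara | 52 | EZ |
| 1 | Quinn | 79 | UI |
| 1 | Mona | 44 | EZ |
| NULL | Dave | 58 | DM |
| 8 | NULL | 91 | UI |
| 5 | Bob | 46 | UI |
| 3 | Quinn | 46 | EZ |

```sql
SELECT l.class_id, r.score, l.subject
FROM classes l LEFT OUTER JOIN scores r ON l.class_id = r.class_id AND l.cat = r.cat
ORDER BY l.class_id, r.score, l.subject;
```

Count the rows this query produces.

9

LEFT JOIN keeps every row from `classes`; unmatched rows get NULL for `scores`'s columns.
Matching on l.class_id = r.class_id AND l.cat = r.cat. A NULL in a compared column never satisfies the condition.
- class_id=7, cat=RF: no r row matches, row kept with r columns NULL.
- class_id=5, cat=DM: 1 matching r row(s), so 1 row(s) emitted.
- class_id=5, cat=RF: no r row matches, row kept with r columns NULL.
- class_id=3, cat=EZ: 1 matching r row(s), so 1 row(s) emitted.
- class_id=2, cat=UI: no r row matches, row kept with r columns NULL.
- class_id=3, cat=EZ: 1 matching r row(s), so 1 row(s) emitted.
- class_id=4, cat=UI: no r row matches, row kept with r columns NULL.
- class_id=5, cat=EZ: 1 matching r row(s), so 1 row(s) emitted.
- class_id=1, cat=UI: 1 matching r row(s), so 1 row(s) emitted.
Total: 5 matched + 4 padded = 9 rows.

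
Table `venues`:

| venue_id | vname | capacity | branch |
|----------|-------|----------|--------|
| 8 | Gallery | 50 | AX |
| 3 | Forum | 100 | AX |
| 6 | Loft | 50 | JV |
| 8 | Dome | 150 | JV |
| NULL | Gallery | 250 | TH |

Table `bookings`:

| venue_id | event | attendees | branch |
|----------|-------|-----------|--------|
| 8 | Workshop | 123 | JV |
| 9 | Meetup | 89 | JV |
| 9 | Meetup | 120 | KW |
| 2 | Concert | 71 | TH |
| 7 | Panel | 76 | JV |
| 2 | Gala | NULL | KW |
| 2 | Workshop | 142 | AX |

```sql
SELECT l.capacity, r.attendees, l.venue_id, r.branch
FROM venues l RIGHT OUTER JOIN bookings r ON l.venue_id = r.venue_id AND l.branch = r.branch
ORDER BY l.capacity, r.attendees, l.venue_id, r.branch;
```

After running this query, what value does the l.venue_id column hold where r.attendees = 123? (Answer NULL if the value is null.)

8

RIGHT JOIN keeps every row from `bookings`; unmatched rows get NULL for `venues`'s columns.
Matching on l.venue_id = r.venue_id AND l.branch = r.branch. A NULL in a compared column never satisfies the condition.
- venue_id=8, branch=AX: no matching r row.
- venue_id=3, branch=AX: no matching r row.
- venue_id=6, branch=JV: no matching r row.
- venue_id=8, branch=JV: 1 matching r row(s), so 1 row(s) emitted.
- venue_id=NULL, branch=TH: no matching r row.
- plus 6 unmatched r row(s), each kept with NULL l columns.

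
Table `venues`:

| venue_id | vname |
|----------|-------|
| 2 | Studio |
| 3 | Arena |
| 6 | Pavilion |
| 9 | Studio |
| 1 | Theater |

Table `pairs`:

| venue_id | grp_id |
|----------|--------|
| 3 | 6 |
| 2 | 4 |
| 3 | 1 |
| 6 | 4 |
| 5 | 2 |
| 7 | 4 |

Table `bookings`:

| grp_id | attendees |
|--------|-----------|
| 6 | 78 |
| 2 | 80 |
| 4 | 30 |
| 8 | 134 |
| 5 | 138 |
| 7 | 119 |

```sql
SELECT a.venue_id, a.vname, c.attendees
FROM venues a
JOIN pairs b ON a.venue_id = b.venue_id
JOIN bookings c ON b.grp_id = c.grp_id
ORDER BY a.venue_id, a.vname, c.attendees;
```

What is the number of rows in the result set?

3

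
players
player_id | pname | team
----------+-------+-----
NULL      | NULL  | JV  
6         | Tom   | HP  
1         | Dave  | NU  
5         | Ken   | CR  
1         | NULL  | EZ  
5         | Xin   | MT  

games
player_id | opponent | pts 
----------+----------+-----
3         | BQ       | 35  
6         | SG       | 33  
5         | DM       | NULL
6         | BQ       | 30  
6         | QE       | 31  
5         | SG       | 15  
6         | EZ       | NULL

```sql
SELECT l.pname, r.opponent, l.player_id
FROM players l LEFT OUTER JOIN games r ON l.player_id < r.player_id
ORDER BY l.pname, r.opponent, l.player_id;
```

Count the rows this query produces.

LEFT JOIN keeps every row from `players`; unmatched rows get NULL for `games`'s columns.
Matching on l.player_id < r.player_id. A NULL in a compared column never satisfies the condition.
Matched pairs: 22; unmatched l rows kept: 2.
Total: 22 matched + 2 padded = 24 rows.

24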